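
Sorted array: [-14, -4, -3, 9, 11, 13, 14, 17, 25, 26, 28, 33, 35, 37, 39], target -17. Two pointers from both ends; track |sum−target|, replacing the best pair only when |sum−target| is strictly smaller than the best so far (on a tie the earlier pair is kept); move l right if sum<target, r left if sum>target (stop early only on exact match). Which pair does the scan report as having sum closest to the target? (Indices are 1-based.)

pair (-14, -3) with sum -17 (|Δ|=0)

[1,15] -14+39=25 d=42 * → r--
[1,14] -14+37=23 d=40 * → r--
[1,13] -14+35=21 d=38 * → r--
[1,12] -14+33=19 d=36 * → r--
[1,11] -14+28=14 d=31 * → r--
[1,10] -14+26=12 d=29 * → r--
[1,9] -14+25=11 d=28 * → r--
[1,8] -14+17=3 d=20 * → r--
[1,7] -14+14=0 d=17 * → r--
[1,6] -14+13=-1 d=16 * → r--
[1,5] -14+11=-3 d=14 * → r--
[1,4] -14+9=-5 d=12 * → r--
[1,3] -14+-3=-17 d=0 * → stop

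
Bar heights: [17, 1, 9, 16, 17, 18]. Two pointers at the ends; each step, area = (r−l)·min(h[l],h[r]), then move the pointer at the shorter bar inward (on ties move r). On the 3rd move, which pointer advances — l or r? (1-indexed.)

l

[1,6] min(17,18)*5=85 best=85 * → l++
[2,6] min(1,18)*4=4 best=85 → l++
[3,6] min(9,18)*3=27 best=85 → l++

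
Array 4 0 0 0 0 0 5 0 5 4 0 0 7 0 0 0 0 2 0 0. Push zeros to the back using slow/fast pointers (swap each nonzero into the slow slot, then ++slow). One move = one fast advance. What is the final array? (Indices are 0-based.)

(s=0,f=0) a[fast]=4≠0 swap→a[0]=4 → slow++,fast++
(s=1,f=1) a[fast]=0 → fast++
(s=1,f=2) a[fast]=0 → fast++
(s=1,f=3) a[fast]=0 → fast++
(s=1,f=4) a[fast]=0 → fast++
(s=1,f=5) a[fast]=0 → fast++
(s=1,f=6) a[fast]=5≠0 swap→a[1]=5 → slow++,fast++
(s=2,f=7) a[fast]=0 → fast++
(s=2,f=8) a[fast]=5≠0 swap→a[2]=5 → slow++,fast++
(s=3,f=9) a[fast]=4≠0 swap→a[3]=4 → slow++,fast++
(s=4,f=10) a[fast]=0 → fast++
(s=4,f=11) a[fast]=0 → fast++
(s=4,f=12) a[fast]=7≠0 swap→a[4]=7 → slow++,fast++
(s=5,f=13) a[fast]=0 → fast++
(s=5,f=14) a[fast]=0 → fast++
(s=5,f=15) a[fast]=0 → fast++
(s=5,f=16) a[fast]=0 → fast++
(s=5,f=17) a[fast]=2≠0 swap→a[5]=2 → slow++,fast++
(s=6,f=18) a[fast]=0 → fast++
(s=6,f=19) a[fast]=0 → fast++

[4, 5, 5, 4, 7, 2, 0, 0, 0, 0, 0, 0, 0, 0, 0, 0, 0, 0, 0, 0]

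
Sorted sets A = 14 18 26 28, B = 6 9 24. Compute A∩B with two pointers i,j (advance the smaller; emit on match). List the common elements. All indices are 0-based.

[i=0,j=0] 14>6 → j++
[i=0,j=1] 14>9 → j++
[i=0,j=2] 14<24 → i++
[i=1,j=2] 18<24 → i++
[i=2,j=2] 26>24 → j++

intersection = []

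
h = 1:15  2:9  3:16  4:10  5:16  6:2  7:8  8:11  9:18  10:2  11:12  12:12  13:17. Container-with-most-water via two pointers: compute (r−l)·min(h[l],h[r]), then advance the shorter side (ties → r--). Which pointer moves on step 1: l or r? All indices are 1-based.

l

l=1 r=13: min(15,17)*12=180 best=180 *, l++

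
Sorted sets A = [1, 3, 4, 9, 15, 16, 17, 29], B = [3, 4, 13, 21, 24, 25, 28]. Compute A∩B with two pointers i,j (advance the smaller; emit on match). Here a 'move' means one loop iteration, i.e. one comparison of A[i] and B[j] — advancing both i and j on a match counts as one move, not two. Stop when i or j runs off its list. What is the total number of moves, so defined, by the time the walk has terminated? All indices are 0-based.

12 moves

[i=0,j=0] 1<3 → i++
[i=1,j=0] 3==3 emit → i++,j++
[i=2,j=1] 4==4 emit → i++,j++
[i=3,j=2] 9<13 → i++
[i=4,j=2] 15>13 → j++
[i=4,j=3] 15<21 → i++
[i=5,j=3] 16<21 → i++
[i=6,j=3] 17<21 → i++
[i=7,j=3] 29>21 → j++
[i=7,j=4] 29>24 → j++
[i=7,j=5] 29>25 → j++
[i=7,j=6] 29>28 → j++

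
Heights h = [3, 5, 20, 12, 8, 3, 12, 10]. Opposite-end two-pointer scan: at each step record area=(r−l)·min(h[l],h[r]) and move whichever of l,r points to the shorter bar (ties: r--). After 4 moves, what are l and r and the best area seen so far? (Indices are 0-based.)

l=2, r=5, best area=50

l=0 r=7: min(3,10)*7=21 best=21 *, l++
l=1 r=7: min(5,10)*6=30 best=30 *, l++
l=2 r=7: min(20,10)*5=50 best=50 *, r--
l=2 r=6: min(20,12)*4=48 best=50, r--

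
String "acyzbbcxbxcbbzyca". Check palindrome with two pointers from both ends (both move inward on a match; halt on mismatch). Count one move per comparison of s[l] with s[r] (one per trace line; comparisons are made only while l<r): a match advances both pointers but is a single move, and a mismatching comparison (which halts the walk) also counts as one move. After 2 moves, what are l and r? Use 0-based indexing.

l=0 r=16: 'a'=='a', l++,r--
l=1 r=15: 'c'=='c', l++,r--

l=2, r=14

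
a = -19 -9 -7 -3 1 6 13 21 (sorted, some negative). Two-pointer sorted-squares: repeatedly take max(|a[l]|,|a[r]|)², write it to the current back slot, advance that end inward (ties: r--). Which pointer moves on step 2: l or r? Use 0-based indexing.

l=0 r=7: |-19|<=|21| out[7]=441, r--
l=0 r=6: |-19|>|13| out[6]=361, l++

l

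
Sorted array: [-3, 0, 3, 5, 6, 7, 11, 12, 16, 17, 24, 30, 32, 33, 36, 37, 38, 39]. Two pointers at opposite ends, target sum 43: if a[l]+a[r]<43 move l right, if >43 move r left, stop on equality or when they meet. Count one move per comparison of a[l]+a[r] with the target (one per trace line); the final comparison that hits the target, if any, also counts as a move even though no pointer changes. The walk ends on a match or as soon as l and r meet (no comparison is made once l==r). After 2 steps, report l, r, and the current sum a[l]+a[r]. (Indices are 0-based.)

l=2, r=17, sum=42

[0,17] -3+39=36 <43 → l++
[1,17] 0+39=39 <43 → l++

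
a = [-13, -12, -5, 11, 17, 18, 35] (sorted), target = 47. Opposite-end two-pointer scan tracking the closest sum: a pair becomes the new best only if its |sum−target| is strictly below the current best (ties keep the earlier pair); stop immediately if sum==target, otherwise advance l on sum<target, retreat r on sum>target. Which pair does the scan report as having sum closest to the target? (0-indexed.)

[0,6] -13+35=22 d=25 * → l++
[1,6] -12+35=23 d=24 * → l++
[2,6] -5+35=30 d=17 * → l++
[3,6] 11+35=46 d=1 * → l++
[4,6] 17+35=52 d=5 → r--
[4,5] 17+18=35 d=12 → l++

pair (11, 35) with sum 46 (|Δ|=1)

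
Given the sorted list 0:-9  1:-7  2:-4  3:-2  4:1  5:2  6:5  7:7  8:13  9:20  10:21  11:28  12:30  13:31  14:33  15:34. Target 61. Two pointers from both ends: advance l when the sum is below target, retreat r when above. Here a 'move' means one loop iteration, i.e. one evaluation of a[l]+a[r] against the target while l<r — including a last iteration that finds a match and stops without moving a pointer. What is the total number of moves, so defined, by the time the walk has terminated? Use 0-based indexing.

13 moves

[0,15] -9+34=25 <61 → l++
[1,15] -7+34=27 <61 → l++
[2,15] -4+34=30 <61 → l++
[3,15] -2+34=32 <61 → l++
[4,15] 1+34=35 <61 → l++
[5,15] 2+34=36 <61 → l++
[6,15] 5+34=39 <61 → l++
[7,15] 7+34=41 <61 → l++
[8,15] 13+34=47 <61 → l++
[9,15] 20+34=54 <61 → l++
[10,15] 21+34=55 <61 → l++
[11,15] 28+34=62 >61 → r--
[11,14] 28+33=61 → found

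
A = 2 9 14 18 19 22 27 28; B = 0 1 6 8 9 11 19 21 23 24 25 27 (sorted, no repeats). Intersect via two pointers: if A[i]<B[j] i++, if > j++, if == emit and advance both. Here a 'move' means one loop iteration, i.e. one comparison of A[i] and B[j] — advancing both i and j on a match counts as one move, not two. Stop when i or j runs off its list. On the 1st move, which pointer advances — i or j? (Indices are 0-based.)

[i=0,j=0] 2>0 → j++

j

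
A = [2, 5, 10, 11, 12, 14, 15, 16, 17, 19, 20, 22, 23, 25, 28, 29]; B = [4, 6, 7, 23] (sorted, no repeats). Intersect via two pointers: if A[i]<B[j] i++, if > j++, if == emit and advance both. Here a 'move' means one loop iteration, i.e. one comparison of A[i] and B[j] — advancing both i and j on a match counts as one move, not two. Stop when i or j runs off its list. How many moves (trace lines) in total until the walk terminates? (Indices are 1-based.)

16 moves

i=1 j=1: 2<4, i++
i=2 j=1: 5>4, j++
i=2 j=2: 5<6, i++
i=3 j=2: 10>6, j++
i=3 j=3: 10>7, j++
i=3 j=4: 10<23, i++
i=4 j=4: 11<23, i++
i=5 j=4: 12<23, i++
i=6 j=4: 14<23, i++
i=7 j=4: 15<23, i++
i=8 j=4: 16<23, i++
i=9 j=4: 17<23, i++
i=10 j=4: 19<23, i++
i=11 j=4: 20<23, i++
i=12 j=4: 22<23, i++
i=13 j=4: 23==23 emit, i++,j++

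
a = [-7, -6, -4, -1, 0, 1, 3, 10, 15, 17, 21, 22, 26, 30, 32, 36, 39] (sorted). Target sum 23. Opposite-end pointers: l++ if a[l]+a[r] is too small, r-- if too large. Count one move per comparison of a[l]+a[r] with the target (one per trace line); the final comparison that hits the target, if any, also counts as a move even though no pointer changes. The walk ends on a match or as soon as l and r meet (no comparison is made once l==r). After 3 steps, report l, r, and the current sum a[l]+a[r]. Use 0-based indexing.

l=0 r=16: -7+39=32 >23, r--
l=0 r=15: -7+36=29 >23, r--
l=0 r=14: -7+32=25 >23, r--

l=0, r=13, sum=23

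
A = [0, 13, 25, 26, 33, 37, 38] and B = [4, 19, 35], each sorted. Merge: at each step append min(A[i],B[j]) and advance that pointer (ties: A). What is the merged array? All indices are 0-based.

[i=0,j=0] A[i]=0<=B[j]=4 take 0 → i++
[i=1,j=0] A[i]=13>B[j]=4 take 4 → j++
[i=1,j=1] A[i]=13<=B[j]=19 take 13 → i++
[i=2,j=1] A[i]=25>B[j]=19 take 19 → j++
[i=2,j=2] A[i]=25<=B[j]=35 take 25 → i++
[i=3,j=2] A[i]=26<=B[j]=35 take 26 → i++
[i=4,j=2] A[i]=33<=B[j]=35 take 33 → i++
[i=5,j=2] A[i]=37>B[j]=35 take 35 → j++
[i=5,j=3] B done, take A[i]=37 → i++
[i=6,j=3] B done, take A[i]=38 → i++

[0, 4, 13, 19, 25, 26, 33, 35, 37, 38]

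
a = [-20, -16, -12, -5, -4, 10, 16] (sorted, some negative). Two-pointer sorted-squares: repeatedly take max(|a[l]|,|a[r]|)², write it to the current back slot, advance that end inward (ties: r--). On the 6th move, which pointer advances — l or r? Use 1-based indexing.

l=1 r=7: |-20|>|16| out[7]=400, l++
l=2 r=7: |-16|<=|16| out[6]=256, r--
l=2 r=6: |-16|>|10| out[5]=256, l++
l=3 r=6: |-12|>|10| out[4]=144, l++
l=4 r=6: |-5|<=|10| out[3]=100, r--
l=4 r=5: |-5|>|-4| out[2]=25, l++

l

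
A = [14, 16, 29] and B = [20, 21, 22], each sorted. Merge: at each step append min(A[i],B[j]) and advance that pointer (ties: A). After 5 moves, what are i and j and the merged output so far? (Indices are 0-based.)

i=2, j=3, merged so far=[14, 16, 20, 21, 22]

[i=0,j=0] A[i]=14<=B[j]=20 take 14 → i++
[i=1,j=0] A[i]=16<=B[j]=20 take 16 → i++
[i=2,j=0] A[i]=29>B[j]=20 take 20 → j++
[i=2,j=1] A[i]=29>B[j]=21 take 21 → j++
[i=2,j=2] A[i]=29>B[j]=22 take 22 → j++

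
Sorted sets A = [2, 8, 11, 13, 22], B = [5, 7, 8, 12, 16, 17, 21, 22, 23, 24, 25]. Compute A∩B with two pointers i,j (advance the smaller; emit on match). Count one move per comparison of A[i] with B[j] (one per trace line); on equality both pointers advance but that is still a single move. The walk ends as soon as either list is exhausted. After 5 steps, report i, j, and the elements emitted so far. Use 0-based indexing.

i=0 j=0: 2<5, i++
i=1 j=0: 8>5, j++
i=1 j=1: 8>7, j++
i=1 j=2: 8==8 emit, i++,j++
i=2 j=3: 11<12, i++

i=3, j=3, emitted=[8]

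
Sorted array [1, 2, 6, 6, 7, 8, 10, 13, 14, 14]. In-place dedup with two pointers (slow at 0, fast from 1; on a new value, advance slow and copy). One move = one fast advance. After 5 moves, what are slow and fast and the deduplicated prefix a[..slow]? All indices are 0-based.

(s=0,f=1) a[fast]=2≠a[slow]=1 write a[1]=2 → slow++,fast++
(s=1,f=2) a[fast]=6≠a[slow]=2 write a[2]=6 → slow++,fast++
(s=2,f=3) a[fast]=6=a[slow] dup → fast++
(s=2,f=4) a[fast]=7≠a[slow]=6 write a[3]=7 → slow++,fast++
(s=3,f=5) a[fast]=8≠a[slow]=7 write a[4]=8 → slow++,fast++

slow=4, fast=6, prefix=[1, 2, 6, 7, 8]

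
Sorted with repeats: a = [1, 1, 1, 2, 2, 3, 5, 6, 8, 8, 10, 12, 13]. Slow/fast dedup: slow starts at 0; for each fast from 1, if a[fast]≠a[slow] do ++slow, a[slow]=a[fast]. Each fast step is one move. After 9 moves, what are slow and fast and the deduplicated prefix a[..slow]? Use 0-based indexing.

(s=0,f=1) a[fast]=1=a[slow] dup → fast++
(s=0,f=2) a[fast]=1=a[slow] dup → fast++
(s=0,f=3) a[fast]=2≠a[slow]=1 write a[1]=2 → slow++,fast++
(s=1,f=4) a[fast]=2=a[slow] dup → fast++
(s=1,f=5) a[fast]=3≠a[slow]=2 write a[2]=3 → slow++,fast++
(s=2,f=6) a[fast]=5≠a[slow]=3 write a[3]=5 → slow++,fast++
(s=3,f=7) a[fast]=6≠a[slow]=5 write a[4]=6 → slow++,fast++
(s=4,f=8) a[fast]=8≠a[slow]=6 write a[5]=8 → slow++,fast++
(s=5,f=9) a[fast]=8=a[slow] dup → fast++

slow=5, fast=10, prefix=[1, 2, 3, 5, 6, 8]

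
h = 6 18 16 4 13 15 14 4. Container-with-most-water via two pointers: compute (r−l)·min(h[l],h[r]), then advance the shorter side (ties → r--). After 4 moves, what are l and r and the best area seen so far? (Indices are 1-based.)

[1,8] min(6,4)*7=28 best=28 * → r--
[1,7] min(6,14)*6=36 best=36 * → l++
[2,7] min(18,14)*5=70 best=70 * → r--
[2,6] min(18,15)*4=60 best=70 → r--

l=2, r=5, best area=70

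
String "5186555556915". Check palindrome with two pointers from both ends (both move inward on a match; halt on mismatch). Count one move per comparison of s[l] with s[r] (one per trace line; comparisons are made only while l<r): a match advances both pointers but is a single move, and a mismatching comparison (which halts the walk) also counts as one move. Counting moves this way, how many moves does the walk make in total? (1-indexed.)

3 moves

l=1 r=13: '5'=='5', l++,r--
l=2 r=12: '1'=='1', l++,r--
l=3 r=11: '8'!='9', stop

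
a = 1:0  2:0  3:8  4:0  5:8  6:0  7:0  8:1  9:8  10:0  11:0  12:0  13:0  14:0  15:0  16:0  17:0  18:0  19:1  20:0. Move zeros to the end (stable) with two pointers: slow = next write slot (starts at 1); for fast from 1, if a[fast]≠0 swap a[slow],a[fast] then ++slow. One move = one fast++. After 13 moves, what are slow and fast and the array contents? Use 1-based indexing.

slow=5, fast=14, a=[8, 8, 1, 8, 0, 0, 0, 0, 0, 0, 0, 0, 0, 0, 0, 0, 0, 0, 1, 0]

slow=1 fast=1: a[fast]=0, fast++
slow=1 fast=2: a[fast]=0, fast++
slow=1 fast=3: a[fast]=8≠0 swap→a[1]=8, slow++,fast++
slow=2 fast=4: a[fast]=0, fast++
slow=2 fast=5: a[fast]=8≠0 swap→a[2]=8, slow++,fast++
slow=3 fast=6: a[fast]=0, fast++
slow=3 fast=7: a[fast]=0, fast++
slow=3 fast=8: a[fast]=1≠0 swap→a[3]=1, slow++,fast++
slow=4 fast=9: a[fast]=8≠0 swap→a[4]=8, slow++,fast++
slow=5 fast=10: a[fast]=0, fast++
slow=5 fast=11: a[fast]=0, fast++
slow=5 fast=12: a[fast]=0, fast++
slow=5 fast=13: a[fast]=0, fast++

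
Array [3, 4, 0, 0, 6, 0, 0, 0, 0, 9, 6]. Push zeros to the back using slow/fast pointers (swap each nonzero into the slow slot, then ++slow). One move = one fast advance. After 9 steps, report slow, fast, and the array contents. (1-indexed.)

(s=1,f=1) a[fast]=3≠0 swap→a[1]=3 → slow++,fast++
(s=2,f=2) a[fast]=4≠0 swap→a[2]=4 → slow++,fast++
(s=3,f=3) a[fast]=0 → fast++
(s=3,f=4) a[fast]=0 → fast++
(s=3,f=5) a[fast]=6≠0 swap→a[3]=6 → slow++,fast++
(s=4,f=6) a[fast]=0 → fast++
(s=4,f=7) a[fast]=0 → fast++
(s=4,f=8) a[fast]=0 → fast++
(s=4,f=9) a[fast]=0 → fast++

slow=4, fast=10, a=[3, 4, 6, 0, 0, 0, 0, 0, 0, 9, 6]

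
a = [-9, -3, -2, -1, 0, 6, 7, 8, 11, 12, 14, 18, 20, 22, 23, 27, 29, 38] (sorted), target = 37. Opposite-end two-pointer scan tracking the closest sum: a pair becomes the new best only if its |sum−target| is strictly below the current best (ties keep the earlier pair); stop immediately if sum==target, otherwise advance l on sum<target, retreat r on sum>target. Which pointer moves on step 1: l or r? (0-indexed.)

l=0 r=17: -9+38=29 d=8 *, l++

l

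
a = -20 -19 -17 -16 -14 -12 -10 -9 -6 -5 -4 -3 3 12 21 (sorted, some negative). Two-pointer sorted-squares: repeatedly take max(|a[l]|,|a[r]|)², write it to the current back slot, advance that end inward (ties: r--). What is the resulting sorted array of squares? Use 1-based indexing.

[9, 9, 16, 25, 36, 81, 100, 144, 144, 196, 256, 289, 361, 400, 441]

[1,15] |-20|<=|21| out[15]=441 → r--
[1,14] |-20|>|12| out[14]=400 → l++
[2,14] |-19|>|12| out[13]=361 → l++
[3,14] |-17|>|12| out[12]=289 → l++
[4,14] |-16|>|12| out[11]=256 → l++
[5,14] |-14|>|12| out[10]=196 → l++
[6,14] |-12|<=|12| out[9]=144 → r--
[6,13] |-12|>|3| out[8]=144 → l++
[7,13] |-10|>|3| out[7]=100 → l++
[8,13] |-9|>|3| out[6]=81 → l++
[9,13] |-6|>|3| out[5]=36 → l++
[10,13] |-5|>|3| out[4]=25 → l++
[11,13] |-4|>|3| out[3]=16 → l++
[12,13] |-3|<=|3| out[2]=9 → r--
[12,12] |-3|<=|-3| out[1]=9 → r--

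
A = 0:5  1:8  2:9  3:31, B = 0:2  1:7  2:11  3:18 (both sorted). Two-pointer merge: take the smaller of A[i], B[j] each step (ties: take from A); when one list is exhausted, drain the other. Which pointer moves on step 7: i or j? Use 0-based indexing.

i=0 j=0: A[i]=5>B[j]=2 take 2, j++
i=0 j=1: A[i]=5<=B[j]=7 take 5, i++
i=1 j=1: A[i]=8>B[j]=7 take 7, j++
i=1 j=2: A[i]=8<=B[j]=11 take 8, i++
i=2 j=2: A[i]=9<=B[j]=11 take 9, i++
i=3 j=2: A[i]=31>B[j]=11 take 11, j++
i=3 j=3: A[i]=31>B[j]=18 take 18, j++

j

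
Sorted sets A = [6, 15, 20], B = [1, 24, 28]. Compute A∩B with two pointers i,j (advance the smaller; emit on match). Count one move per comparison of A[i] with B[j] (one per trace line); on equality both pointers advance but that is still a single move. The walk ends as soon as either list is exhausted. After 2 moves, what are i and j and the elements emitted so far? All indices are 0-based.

i=0 j=0: 6>1, j++
i=0 j=1: 6<24, i++

i=1, j=1, emitted=[]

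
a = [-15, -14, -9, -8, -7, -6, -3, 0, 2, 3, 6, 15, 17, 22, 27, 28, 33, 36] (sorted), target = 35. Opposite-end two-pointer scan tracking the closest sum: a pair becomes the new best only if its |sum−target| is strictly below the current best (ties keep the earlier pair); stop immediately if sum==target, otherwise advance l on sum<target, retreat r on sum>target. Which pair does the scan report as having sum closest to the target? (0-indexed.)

[0,17] -15+36=21 d=14 * → l++
[1,17] -14+36=22 d=13 * → l++
[2,17] -9+36=27 d=8 * → l++
[3,17] -8+36=28 d=7 * → l++
[4,17] -7+36=29 d=6 * → l++
[5,17] -6+36=30 d=5 * → l++
[6,17] -3+36=33 d=2 * → l++
[7,17] 0+36=36 d=1 * → r--
[7,16] 0+33=33 d=2 → l++
[8,16] 2+33=35 d=0 * → stop

pair (2, 33) with sum 35 (|Δ|=0)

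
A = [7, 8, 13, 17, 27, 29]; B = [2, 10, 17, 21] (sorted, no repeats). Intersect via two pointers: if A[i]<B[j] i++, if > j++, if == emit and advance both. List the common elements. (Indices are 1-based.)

i=1 j=1: 7>2, j++
i=1 j=2: 7<10, i++
i=2 j=2: 8<10, i++
i=3 j=2: 13>10, j++
i=3 j=3: 13<17, i++
i=4 j=3: 17==17 emit, i++,j++
i=5 j=4: 27>21, j++

intersection = [17]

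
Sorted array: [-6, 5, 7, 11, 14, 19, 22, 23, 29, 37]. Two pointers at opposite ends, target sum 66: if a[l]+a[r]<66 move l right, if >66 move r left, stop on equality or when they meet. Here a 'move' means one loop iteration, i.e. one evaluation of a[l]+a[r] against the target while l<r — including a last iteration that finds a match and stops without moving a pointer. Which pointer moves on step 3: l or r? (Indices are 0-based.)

l=0 r=9: -6+37=31 <66, l++
l=1 r=9: 5+37=42 <66, l++
l=2 r=9: 7+37=44 <66, l++

l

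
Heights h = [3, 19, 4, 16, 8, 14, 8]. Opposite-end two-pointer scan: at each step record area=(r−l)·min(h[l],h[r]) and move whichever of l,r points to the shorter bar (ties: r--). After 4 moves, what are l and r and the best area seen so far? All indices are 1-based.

l=1 r=7: min(3,8)*6=18 best=18 *, l++
l=2 r=7: min(19,8)*5=40 best=40 *, r--
l=2 r=6: min(19,14)*4=56 best=56 *, r--
l=2 r=5: min(19,8)*3=24 best=56, r--

l=2, r=4, best area=56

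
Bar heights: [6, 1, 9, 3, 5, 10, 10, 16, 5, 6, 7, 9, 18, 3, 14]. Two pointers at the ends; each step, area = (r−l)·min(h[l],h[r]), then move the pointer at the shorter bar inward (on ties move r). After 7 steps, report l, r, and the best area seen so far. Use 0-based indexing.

l=0 r=14: min(6,14)*14=84 best=84 *, l++
l=1 r=14: min(1,14)*13=13 best=84, l++
l=2 r=14: min(9,14)*12=108 best=108 *, l++
l=3 r=14: min(3,14)*11=33 best=108, l++
l=4 r=14: min(5,14)*10=50 best=108, l++
l=5 r=14: min(10,14)*9=90 best=108, l++
l=6 r=14: min(10,14)*8=80 best=108, l++

l=7, r=14, best area=108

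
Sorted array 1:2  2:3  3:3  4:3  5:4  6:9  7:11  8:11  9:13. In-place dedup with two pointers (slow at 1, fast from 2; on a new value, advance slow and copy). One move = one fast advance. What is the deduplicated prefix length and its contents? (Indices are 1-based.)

(s=1,f=2) a[fast]=3≠a[slow]=2 write a[2]=3 → slow++,fast++
(s=2,f=3) a[fast]=3=a[slow] dup → fast++
(s=2,f=4) a[fast]=3=a[slow] dup → fast++
(s=2,f=5) a[fast]=4≠a[slow]=3 write a[3]=4 → slow++,fast++
(s=3,f=6) a[fast]=9≠a[slow]=4 write a[4]=9 → slow++,fast++
(s=4,f=7) a[fast]=11≠a[slow]=9 write a[5]=11 → slow++,fast++
(s=5,f=8) a[fast]=11=a[slow] dup → fast++
(s=5,f=9) a[fast]=13≠a[slow]=11 write a[6]=13 → slow++,fast++

length 6; prefix = [2, 3, 4, 9, 11, 13]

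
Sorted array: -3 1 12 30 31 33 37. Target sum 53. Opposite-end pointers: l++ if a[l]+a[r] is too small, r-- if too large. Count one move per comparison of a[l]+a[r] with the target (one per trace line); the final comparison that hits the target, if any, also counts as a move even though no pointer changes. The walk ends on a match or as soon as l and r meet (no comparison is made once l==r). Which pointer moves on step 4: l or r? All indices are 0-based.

r

l=0 r=6: -3+37=34 <53, l++
l=1 r=6: 1+37=38 <53, l++
l=2 r=6: 12+37=49 <53, l++
l=3 r=6: 30+37=67 >53, r--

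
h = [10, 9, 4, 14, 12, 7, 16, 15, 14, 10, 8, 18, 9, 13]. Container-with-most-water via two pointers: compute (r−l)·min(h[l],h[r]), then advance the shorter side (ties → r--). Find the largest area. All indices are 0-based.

max area = 130

l=0 r=13: min(10,13)*13=130 best=130 *, l++
l=1 r=13: min(9,13)*12=108 best=130, l++
l=2 r=13: min(4,13)*11=44 best=130, l++
l=3 r=13: min(14,13)*10=130 best=130, r--
l=3 r=12: min(14,9)*9=81 best=130, r--
l=3 r=11: min(14,18)*8=112 best=130, l++
l=4 r=11: min(12,18)*7=84 best=130, l++
l=5 r=11: min(7,18)*6=42 best=130, l++
l=6 r=11: min(16,18)*5=80 best=130, l++
l=7 r=11: min(15,18)*4=60 best=130, l++
l=8 r=11: min(14,18)*3=42 best=130, l++
l=9 r=11: min(10,18)*2=20 best=130, l++
l=10 r=11: min(8,18)*1=8 best=130, l++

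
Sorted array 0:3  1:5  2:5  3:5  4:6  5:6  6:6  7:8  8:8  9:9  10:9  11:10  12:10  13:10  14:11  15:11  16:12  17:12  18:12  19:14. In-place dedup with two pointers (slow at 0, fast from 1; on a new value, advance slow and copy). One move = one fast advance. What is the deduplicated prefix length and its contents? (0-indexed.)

slow=0 fast=1: a[fast]=5≠a[slow]=3 write a[1]=5, slow++,fast++
slow=1 fast=2: a[fast]=5=a[slow] dup, fast++
slow=1 fast=3: a[fast]=5=a[slow] dup, fast++
slow=1 fast=4: a[fast]=6≠a[slow]=5 write a[2]=6, slow++,fast++
slow=2 fast=5: a[fast]=6=a[slow] dup, fast++
slow=2 fast=6: a[fast]=6=a[slow] dup, fast++
slow=2 fast=7: a[fast]=8≠a[slow]=6 write a[3]=8, slow++,fast++
slow=3 fast=8: a[fast]=8=a[slow] dup, fast++
slow=3 fast=9: a[fast]=9≠a[slow]=8 write a[4]=9, slow++,fast++
slow=4 fast=10: a[fast]=9=a[slow] dup, fast++
slow=4 fast=11: a[fast]=10≠a[slow]=9 write a[5]=10, slow++,fast++
slow=5 fast=12: a[fast]=10=a[slow] dup, fast++
slow=5 fast=13: a[fast]=10=a[slow] dup, fast++
slow=5 fast=14: a[fast]=11≠a[slow]=10 write a[6]=11, slow++,fast++
slow=6 fast=15: a[fast]=11=a[slow] dup, fast++
slow=6 fast=16: a[fast]=12≠a[slow]=11 write a[7]=12, slow++,fast++
slow=7 fast=17: a[fast]=12=a[slow] dup, fast++
slow=7 fast=18: a[fast]=12=a[slow] dup, fast++
slow=7 fast=19: a[fast]=14≠a[slow]=12 write a[8]=14, slow++,fast++

length 9; prefix = [3, 5, 6, 8, 9, 10, 11, 12, 14]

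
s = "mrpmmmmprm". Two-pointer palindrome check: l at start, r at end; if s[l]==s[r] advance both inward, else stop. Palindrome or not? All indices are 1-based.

palindrome

[1,10] 'm'=='m' → l++,r--
[2,9] 'r'=='r' → l++,r--
[3,8] 'p'=='p' → l++,r--
[4,7] 'm'=='m' → l++,r--
[5,6] 'm'=='m' → l++,r--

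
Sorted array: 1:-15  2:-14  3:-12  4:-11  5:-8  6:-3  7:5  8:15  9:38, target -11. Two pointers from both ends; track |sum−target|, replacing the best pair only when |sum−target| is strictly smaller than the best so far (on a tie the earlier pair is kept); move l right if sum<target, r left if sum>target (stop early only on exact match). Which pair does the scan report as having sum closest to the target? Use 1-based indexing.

[1,9] -15+38=23 d=34 * → r--
[1,8] -15+15=0 d=11 * → r--
[1,7] -15+5=-10 d=1 * → r--
[1,6] -15+-3=-18 d=7 → l++
[2,6] -14+-3=-17 d=6 → l++
[3,6] -12+-3=-15 d=4 → l++
[4,6] -11+-3=-14 d=3 → l++
[5,6] -8+-3=-11 d=0 * → stop

pair (-8, -3) with sum -11 (|Δ|=0)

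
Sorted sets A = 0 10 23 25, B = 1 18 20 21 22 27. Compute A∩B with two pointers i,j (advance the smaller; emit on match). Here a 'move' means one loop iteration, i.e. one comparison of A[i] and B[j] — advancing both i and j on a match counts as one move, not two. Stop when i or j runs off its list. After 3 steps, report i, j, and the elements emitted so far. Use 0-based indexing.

[i=0,j=0] 0<1 → i++
[i=1,j=0] 10>1 → j++
[i=1,j=1] 10<18 → i++

i=2, j=1, emitted=[]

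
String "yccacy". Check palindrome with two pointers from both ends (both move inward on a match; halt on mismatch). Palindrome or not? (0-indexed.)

[0,5] 'y'=='y' → l++,r--
[1,4] 'c'=='c' → l++,r--
[2,3] 'c'!='a' → stop

not a palindrome (mismatch at 2,3)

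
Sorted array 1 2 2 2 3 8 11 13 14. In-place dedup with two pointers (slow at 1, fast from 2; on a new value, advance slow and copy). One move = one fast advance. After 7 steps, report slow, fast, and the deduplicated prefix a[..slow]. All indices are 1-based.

slow=6, fast=9, prefix=[1, 2, 3, 8, 11, 13]

(s=1,f=2) a[fast]=2≠a[slow]=1 write a[2]=2 → slow++,fast++
(s=2,f=3) a[fast]=2=a[slow] dup → fast++
(s=2,f=4) a[fast]=2=a[slow] dup → fast++
(s=2,f=5) a[fast]=3≠a[slow]=2 write a[3]=3 → slow++,fast++
(s=3,f=6) a[fast]=8≠a[slow]=3 write a[4]=8 → slow++,fast++
(s=4,f=7) a[fast]=11≠a[slow]=8 write a[5]=11 → slow++,fast++
(s=5,f=8) a[fast]=13≠a[slow]=11 write a[6]=13 → slow++,fast++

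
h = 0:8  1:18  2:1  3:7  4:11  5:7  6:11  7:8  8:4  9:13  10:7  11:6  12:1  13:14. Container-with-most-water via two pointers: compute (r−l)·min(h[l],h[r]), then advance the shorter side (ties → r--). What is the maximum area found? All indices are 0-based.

max area = 168

l=0 r=13: min(8,14)*13=104 best=104 *, l++
l=1 r=13: min(18,14)*12=168 best=168 *, r--
l=1 r=12: min(18,1)*11=11 best=168, r--
l=1 r=11: min(18,6)*10=60 best=168, r--
l=1 r=10: min(18,7)*9=63 best=168, r--
l=1 r=9: min(18,13)*8=104 best=168, r--
l=1 r=8: min(18,4)*7=28 best=168, r--
l=1 r=7: min(18,8)*6=48 best=168, r--
l=1 r=6: min(18,11)*5=55 best=168, r--
l=1 r=5: min(18,7)*4=28 best=168, r--
l=1 r=4: min(18,11)*3=33 best=168, r--
l=1 r=3: min(18,7)*2=14 best=168, r--
l=1 r=2: min(18,1)*1=1 best=168, r--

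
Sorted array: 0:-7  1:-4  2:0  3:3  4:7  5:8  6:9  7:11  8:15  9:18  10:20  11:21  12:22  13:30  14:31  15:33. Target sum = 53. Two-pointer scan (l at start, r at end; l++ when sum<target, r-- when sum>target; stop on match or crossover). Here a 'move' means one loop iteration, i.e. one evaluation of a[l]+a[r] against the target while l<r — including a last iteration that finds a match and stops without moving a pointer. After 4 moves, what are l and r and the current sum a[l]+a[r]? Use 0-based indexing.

l=4, r=15, sum=40

l=0 r=15: -7+33=26 <53, l++
l=1 r=15: -4+33=29 <53, l++
l=2 r=15: 0+33=33 <53, l++
l=3 r=15: 3+33=36 <53, l++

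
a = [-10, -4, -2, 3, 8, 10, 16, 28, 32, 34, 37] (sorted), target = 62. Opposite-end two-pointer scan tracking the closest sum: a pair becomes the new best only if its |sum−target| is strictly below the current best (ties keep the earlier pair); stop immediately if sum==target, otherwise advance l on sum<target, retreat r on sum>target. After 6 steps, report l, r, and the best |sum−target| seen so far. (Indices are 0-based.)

l=6, r=10, best |Δ|=15

l=0 r=10: -10+37=27 d=35 *, l++
l=1 r=10: -4+37=33 d=29 *, l++
l=2 r=10: -2+37=35 d=27 *, l++
l=3 r=10: 3+37=40 d=22 *, l++
l=4 r=10: 8+37=45 d=17 *, l++
l=5 r=10: 10+37=47 d=15 *, l++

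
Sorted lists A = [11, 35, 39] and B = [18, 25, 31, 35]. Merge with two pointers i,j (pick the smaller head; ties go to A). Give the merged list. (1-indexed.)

[11, 18, 25, 31, 35, 35, 39]

[i=1,j=1] A[i]=11<=B[j]=18 take 11 → i++
[i=2,j=1] A[i]=35>B[j]=18 take 18 → j++
[i=2,j=2] A[i]=35>B[j]=25 take 25 → j++
[i=2,j=3] A[i]=35>B[j]=31 take 31 → j++
[i=2,j=4] A[i]=35<=B[j]=35 take 35 → i++
[i=3,j=4] A[i]=39>B[j]=35 take 35 → j++
[i=3,j=5] B done, take A[i]=39 → i++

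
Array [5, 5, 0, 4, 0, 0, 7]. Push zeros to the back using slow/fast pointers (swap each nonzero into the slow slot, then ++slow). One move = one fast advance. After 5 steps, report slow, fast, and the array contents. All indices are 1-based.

slow=1 fast=1: a[fast]=5≠0 swap→a[1]=5, slow++,fast++
slow=2 fast=2: a[fast]=5≠0 swap→a[2]=5, slow++,fast++
slow=3 fast=3: a[fast]=0, fast++
slow=3 fast=4: a[fast]=4≠0 swap→a[3]=4, slow++,fast++
slow=4 fast=5: a[fast]=0, fast++

slow=4, fast=6, a=[5, 5, 4, 0, 0, 0, 7]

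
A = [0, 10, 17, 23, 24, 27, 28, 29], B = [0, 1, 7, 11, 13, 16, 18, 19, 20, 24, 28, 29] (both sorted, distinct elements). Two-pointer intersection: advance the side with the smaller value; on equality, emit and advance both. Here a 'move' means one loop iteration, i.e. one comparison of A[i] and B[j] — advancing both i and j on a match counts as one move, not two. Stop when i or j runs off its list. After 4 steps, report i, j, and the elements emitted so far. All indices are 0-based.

i=2, j=3, emitted=[0]

i=0 j=0: 0==0 emit, i++,j++
i=1 j=1: 10>1, j++
i=1 j=2: 10>7, j++
i=1 j=3: 10<11, i++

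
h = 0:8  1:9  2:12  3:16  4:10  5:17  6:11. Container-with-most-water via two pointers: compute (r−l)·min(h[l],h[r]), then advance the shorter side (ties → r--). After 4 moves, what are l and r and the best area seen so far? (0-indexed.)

l=0 r=6: min(8,11)*6=48 best=48 *, l++
l=1 r=6: min(9,11)*5=45 best=48, l++
l=2 r=6: min(12,11)*4=44 best=48, r--
l=2 r=5: min(12,17)*3=36 best=48, l++

l=3, r=5, best area=48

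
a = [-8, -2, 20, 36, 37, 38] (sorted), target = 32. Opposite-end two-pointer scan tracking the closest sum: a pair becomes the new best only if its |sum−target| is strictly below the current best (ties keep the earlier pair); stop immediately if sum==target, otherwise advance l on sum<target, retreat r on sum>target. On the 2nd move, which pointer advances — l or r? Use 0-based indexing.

[0,5] -8+38=30 d=2 * → l++
[1,5] -2+38=36 d=4 → r--

r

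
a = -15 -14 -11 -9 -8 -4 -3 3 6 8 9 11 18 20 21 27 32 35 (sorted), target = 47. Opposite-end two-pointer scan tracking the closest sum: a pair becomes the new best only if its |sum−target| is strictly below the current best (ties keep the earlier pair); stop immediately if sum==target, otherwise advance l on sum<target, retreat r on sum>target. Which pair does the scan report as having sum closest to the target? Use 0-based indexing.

[0,17] -15+35=20 d=27 * → l++
[1,17] -14+35=21 d=26 * → l++
[2,17] -11+35=24 d=23 * → l++
[3,17] -9+35=26 d=21 * → l++
[4,17] -8+35=27 d=20 * → l++
[5,17] -4+35=31 d=16 * → l++
[6,17] -3+35=32 d=15 * → l++
[7,17] 3+35=38 d=9 * → l++
[8,17] 6+35=41 d=6 * → l++
[9,17] 8+35=43 d=4 * → l++
[10,17] 9+35=44 d=3 * → l++
[11,17] 11+35=46 d=1 * → l++
[12,17] 18+35=53 d=6 → r--
[12,16] 18+32=50 d=3 → r--
[12,15] 18+27=45 d=2 → l++
[13,15] 20+27=47 d=0 * → stop

pair (20, 27) with sum 47 (|Δ|=0)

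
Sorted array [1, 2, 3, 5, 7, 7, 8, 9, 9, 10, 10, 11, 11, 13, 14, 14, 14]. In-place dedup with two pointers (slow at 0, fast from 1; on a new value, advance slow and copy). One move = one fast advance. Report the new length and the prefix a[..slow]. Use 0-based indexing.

length 11; prefix = [1, 2, 3, 5, 7, 8, 9, 10, 11, 13, 14]

(s=0,f=1) a[fast]=2≠a[slow]=1 write a[1]=2 → slow++,fast++
(s=1,f=2) a[fast]=3≠a[slow]=2 write a[2]=3 → slow++,fast++
(s=2,f=3) a[fast]=5≠a[slow]=3 write a[3]=5 → slow++,fast++
(s=3,f=4) a[fast]=7≠a[slow]=5 write a[4]=7 → slow++,fast++
(s=4,f=5) a[fast]=7=a[slow] dup → fast++
(s=4,f=6) a[fast]=8≠a[slow]=7 write a[5]=8 → slow++,fast++
(s=5,f=7) a[fast]=9≠a[slow]=8 write a[6]=9 → slow++,fast++
(s=6,f=8) a[fast]=9=a[slow] dup → fast++
(s=6,f=9) a[fast]=10≠a[slow]=9 write a[7]=10 → slow++,fast++
(s=7,f=10) a[fast]=10=a[slow] dup → fast++
(s=7,f=11) a[fast]=11≠a[slow]=10 write a[8]=11 → slow++,fast++
(s=8,f=12) a[fast]=11=a[slow] dup → fast++
(s=8,f=13) a[fast]=13≠a[slow]=11 write a[9]=13 → slow++,fast++
(s=9,f=14) a[fast]=14≠a[slow]=13 write a[10]=14 → slow++,fast++
(s=10,f=15) a[fast]=14=a[slow] dup → fast++
(s=10,f=16) a[fast]=14=a[slow] dup → fast++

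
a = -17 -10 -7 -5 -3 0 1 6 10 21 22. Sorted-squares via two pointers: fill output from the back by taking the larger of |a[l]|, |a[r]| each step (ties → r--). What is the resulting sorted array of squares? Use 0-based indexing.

l=0 r=10: |-17|<=|22| out[10]=484, r--
l=0 r=9: |-17|<=|21| out[9]=441, r--
l=0 r=8: |-17|>|10| out[8]=289, l++
l=1 r=8: |-10|<=|10| out[7]=100, r--
l=1 r=7: |-10|>|6| out[6]=100, l++
l=2 r=7: |-7|>|6| out[5]=49, l++
l=3 r=7: |-5|<=|6| out[4]=36, r--
l=3 r=6: |-5|>|1| out[3]=25, l++
l=4 r=6: |-3|>|1| out[2]=9, l++
l=5 r=6: |0|<=|1| out[1]=1, r--
l=5 r=5: |0|<=|0| out[0]=0, r--

[0, 1, 9, 25, 36, 49, 100, 100, 289, 441, 484]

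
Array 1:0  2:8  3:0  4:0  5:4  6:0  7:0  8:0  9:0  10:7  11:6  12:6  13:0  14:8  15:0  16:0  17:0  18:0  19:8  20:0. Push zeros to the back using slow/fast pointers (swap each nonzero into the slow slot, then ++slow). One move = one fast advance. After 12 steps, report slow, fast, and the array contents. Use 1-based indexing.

slow=6, fast=13, a=[8, 4, 7, 6, 6, 0, 0, 0, 0, 0, 0, 0, 0, 8, 0, 0, 0, 0, 8, 0]

(s=1,f=1) a[fast]=0 → fast++
(s=1,f=2) a[fast]=8≠0 swap→a[1]=8 → slow++,fast++
(s=2,f=3) a[fast]=0 → fast++
(s=2,f=4) a[fast]=0 → fast++
(s=2,f=5) a[fast]=4≠0 swap→a[2]=4 → slow++,fast++
(s=3,f=6) a[fast]=0 → fast++
(s=3,f=7) a[fast]=0 → fast++
(s=3,f=8) a[fast]=0 → fast++
(s=3,f=9) a[fast]=0 → fast++
(s=3,f=10) a[fast]=7≠0 swap→a[3]=7 → slow++,fast++
(s=4,f=11) a[fast]=6≠0 swap→a[4]=6 → slow++,fast++
(s=5,f=12) a[fast]=6≠0 swap→a[5]=6 → slow++,fast++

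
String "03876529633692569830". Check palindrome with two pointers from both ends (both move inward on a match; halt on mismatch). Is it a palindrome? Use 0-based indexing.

[0,19] '0'=='0' → l++,r--
[1,18] '3'=='3' → l++,r--
[2,17] '8'=='8' → l++,r--
[3,16] '7'!='9' → stop

not a palindrome (mismatch at 3,16)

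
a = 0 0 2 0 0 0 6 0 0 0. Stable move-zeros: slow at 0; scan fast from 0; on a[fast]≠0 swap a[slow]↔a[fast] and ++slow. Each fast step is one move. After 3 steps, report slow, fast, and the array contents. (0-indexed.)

slow=1, fast=3, a=[2, 0, 0, 0, 0, 0, 6, 0, 0, 0]

(s=0,f=0) a[fast]=0 → fast++
(s=0,f=1) a[fast]=0 → fast++
(s=0,f=2) a[fast]=2≠0 swap→a[0]=2 → slow++,fast++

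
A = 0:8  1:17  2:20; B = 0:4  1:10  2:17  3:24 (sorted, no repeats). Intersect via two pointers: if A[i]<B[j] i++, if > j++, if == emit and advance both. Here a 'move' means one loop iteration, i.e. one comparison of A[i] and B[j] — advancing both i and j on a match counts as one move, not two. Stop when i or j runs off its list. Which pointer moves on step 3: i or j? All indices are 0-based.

j

[i=0,j=0] 8>4 → j++
[i=0,j=1] 8<10 → i++
[i=1,j=1] 17>10 → j++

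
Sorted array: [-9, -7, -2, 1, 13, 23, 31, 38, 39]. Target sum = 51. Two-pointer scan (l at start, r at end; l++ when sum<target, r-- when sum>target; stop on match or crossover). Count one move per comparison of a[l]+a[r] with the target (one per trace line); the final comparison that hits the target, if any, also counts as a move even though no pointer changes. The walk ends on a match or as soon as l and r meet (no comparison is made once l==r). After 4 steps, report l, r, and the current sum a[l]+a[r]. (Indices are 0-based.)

l=0 r=8: -9+39=30 <51, l++
l=1 r=8: -7+39=32 <51, l++
l=2 r=8: -2+39=37 <51, l++
l=3 r=8: 1+39=40 <51, l++

l=4, r=8, sum=52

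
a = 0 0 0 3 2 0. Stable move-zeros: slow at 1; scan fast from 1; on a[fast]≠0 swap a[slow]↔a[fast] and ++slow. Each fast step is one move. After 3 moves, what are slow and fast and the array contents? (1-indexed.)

(s=1,f=1) a[fast]=0 → fast++
(s=1,f=2) a[fast]=0 → fast++
(s=1,f=3) a[fast]=0 → fast++

slow=1, fast=4, a=[0, 0, 0, 3, 2, 0]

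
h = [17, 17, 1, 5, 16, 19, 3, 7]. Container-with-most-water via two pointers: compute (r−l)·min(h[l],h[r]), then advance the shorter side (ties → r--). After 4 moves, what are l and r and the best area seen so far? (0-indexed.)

l=0 r=7: min(17,7)*7=49 best=49 *, r--
l=0 r=6: min(17,3)*6=18 best=49, r--
l=0 r=5: min(17,19)*5=85 best=85 *, l++
l=1 r=5: min(17,19)*4=68 best=85, l++

l=2, r=5, best area=85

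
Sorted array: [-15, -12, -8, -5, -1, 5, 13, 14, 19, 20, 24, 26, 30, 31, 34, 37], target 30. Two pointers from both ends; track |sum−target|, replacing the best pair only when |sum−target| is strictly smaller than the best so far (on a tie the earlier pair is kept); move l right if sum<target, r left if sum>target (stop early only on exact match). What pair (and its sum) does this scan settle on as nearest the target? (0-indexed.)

pair (-1, 31) with sum 30 (|Δ|=0)

l=0 r=15: -15+37=22 d=8 *, l++
l=1 r=15: -12+37=25 d=5 *, l++
l=2 r=15: -8+37=29 d=1 *, l++
l=3 r=15: -5+37=32 d=2, r--
l=3 r=14: -5+34=29 d=1, l++
l=4 r=14: -1+34=33 d=3, r--
l=4 r=13: -1+31=30 d=0 *, stop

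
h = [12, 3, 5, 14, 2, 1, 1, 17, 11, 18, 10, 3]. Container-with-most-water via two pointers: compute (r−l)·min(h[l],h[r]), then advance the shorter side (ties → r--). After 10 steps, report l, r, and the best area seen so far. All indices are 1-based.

[1,12] min(12,3)*11=33 best=33 * → r--
[1,11] min(12,10)*10=100 best=100 * → r--
[1,10] min(12,18)*9=108 best=108 * → l++
[2,10] min(3,18)*8=24 best=108 → l++
[3,10] min(5,18)*7=35 best=108 → l++
[4,10] min(14,18)*6=84 best=108 → l++
[5,10] min(2,18)*5=10 best=108 → l++
[6,10] min(1,18)*4=4 best=108 → l++
[7,10] min(1,18)*3=3 best=108 → l++
[8,10] min(17,18)*2=34 best=108 → l++

l=9, r=10, best area=108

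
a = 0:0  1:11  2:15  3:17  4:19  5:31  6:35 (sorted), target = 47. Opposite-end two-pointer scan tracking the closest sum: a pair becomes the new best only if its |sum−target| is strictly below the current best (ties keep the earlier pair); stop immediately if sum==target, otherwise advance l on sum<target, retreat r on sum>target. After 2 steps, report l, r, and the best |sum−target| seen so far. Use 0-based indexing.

l=2, r=6, best |Δ|=1

l=0 r=6: 0+35=35 d=12 *, l++
l=1 r=6: 11+35=46 d=1 *, l++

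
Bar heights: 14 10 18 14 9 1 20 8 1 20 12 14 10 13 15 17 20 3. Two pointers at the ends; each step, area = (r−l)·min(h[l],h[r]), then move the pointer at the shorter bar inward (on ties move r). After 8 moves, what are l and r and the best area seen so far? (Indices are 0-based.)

l=6, r=15, best area=252

[0,17] min(14,3)*17=51 best=51 * → r--
[0,16] min(14,20)*16=224 best=224 * → l++
[1,16] min(10,20)*15=150 best=224 → l++
[2,16] min(18,20)*14=252 best=252 * → l++
[3,16] min(14,20)*13=182 best=252 → l++
[4,16] min(9,20)*12=108 best=252 → l++
[5,16] min(1,20)*11=11 best=252 → l++
[6,16] min(20,20)*10=200 best=252 → r--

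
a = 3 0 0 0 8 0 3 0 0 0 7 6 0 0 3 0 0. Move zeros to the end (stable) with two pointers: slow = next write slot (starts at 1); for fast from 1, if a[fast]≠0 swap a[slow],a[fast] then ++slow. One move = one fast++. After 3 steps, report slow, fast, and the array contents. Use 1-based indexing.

slow=2, fast=4, a=[3, 0, 0, 0, 8, 0, 3, 0, 0, 0, 7, 6, 0, 0, 3, 0, 0]

(s=1,f=1) a[fast]=3≠0 swap→a[1]=3 → slow++,fast++
(s=2,f=2) a[fast]=0 → fast++
(s=2,f=3) a[fast]=0 → fast++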